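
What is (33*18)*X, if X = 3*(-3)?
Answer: -5346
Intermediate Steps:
X = -9
(33*18)*X = (33*18)*(-9) = 594*(-9) = -5346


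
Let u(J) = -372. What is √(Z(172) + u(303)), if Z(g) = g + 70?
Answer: I*√130 ≈ 11.402*I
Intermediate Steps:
Z(g) = 70 + g
√(Z(172) + u(303)) = √((70 + 172) - 372) = √(242 - 372) = √(-130) = I*√130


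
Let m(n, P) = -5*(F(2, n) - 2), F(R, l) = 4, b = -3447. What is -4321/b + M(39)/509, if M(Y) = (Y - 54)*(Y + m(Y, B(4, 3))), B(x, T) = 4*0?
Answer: 699944/1754523 ≈ 0.39894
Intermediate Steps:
B(x, T) = 0
m(n, P) = -10 (m(n, P) = -5*(4 - 2) = -5*2 = -10)
M(Y) = (-54 + Y)*(-10 + Y) (M(Y) = (Y - 54)*(Y - 10) = (-54 + Y)*(-10 + Y))
-4321/b + M(39)/509 = -4321/(-3447) + (540 + 39**2 - 64*39)/509 = -4321*(-1/3447) + (540 + 1521 - 2496)*(1/509) = 4321/3447 - 435*1/509 = 4321/3447 - 435/509 = 699944/1754523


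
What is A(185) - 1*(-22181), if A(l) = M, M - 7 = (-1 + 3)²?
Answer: 22192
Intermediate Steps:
M = 11 (M = 7 + (-1 + 3)² = 7 + 2² = 7 + 4 = 11)
A(l) = 11
A(185) - 1*(-22181) = 11 - 1*(-22181) = 11 + 22181 = 22192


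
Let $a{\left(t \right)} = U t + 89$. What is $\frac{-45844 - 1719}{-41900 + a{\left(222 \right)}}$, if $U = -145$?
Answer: $\frac{47563}{74001} \approx 0.64273$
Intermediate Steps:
$a{\left(t \right)} = 89 - 145 t$ ($a{\left(t \right)} = - 145 t + 89 = 89 - 145 t$)
$\frac{-45844 - 1719}{-41900 + a{\left(222 \right)}} = \frac{-45844 - 1719}{-41900 + \left(89 - 32190\right)} = - \frac{47563}{-41900 + \left(89 - 32190\right)} = - \frac{47563}{-41900 - 32101} = - \frac{47563}{-74001} = \left(-47563\right) \left(- \frac{1}{74001}\right) = \frac{47563}{74001}$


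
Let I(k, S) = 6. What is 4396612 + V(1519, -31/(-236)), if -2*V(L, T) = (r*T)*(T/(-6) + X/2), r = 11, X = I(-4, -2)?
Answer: 2938482985427/668352 ≈ 4.3966e+6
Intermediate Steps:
X = 6
V(L, T) = -11*T*(3 - T/6)/2 (V(L, T) = -11*T*(T/(-6) + 6/2)/2 = -11*T*(T*(-⅙) + 6*(½))/2 = -11*T*(-T/6 + 3)/2 = -11*T*(3 - T/6)/2)
4396612 + V(1519, -31/(-236)) = 4396612 + 11*(-31/(-236))*(-18 - 31/(-236))/12 = 4396612 + 11*(-31*(-1/236))*(-18 - 31*(-1/236))/12 = 4396612 + (11/12)*(31/236)*(-18 + 31/236) = 4396612 + (11/12)*(31/236)*(-4217/236) = 4396612 - 1437997/668352 = 2938482985427/668352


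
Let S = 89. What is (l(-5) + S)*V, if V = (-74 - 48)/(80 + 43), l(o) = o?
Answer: -3416/41 ≈ -83.317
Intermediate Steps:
V = -122/123 ≈ -0.99187
(l(-5) + S)*V = (-5 + 89)*(-122/123) = 84*(-122/123) = -3416/41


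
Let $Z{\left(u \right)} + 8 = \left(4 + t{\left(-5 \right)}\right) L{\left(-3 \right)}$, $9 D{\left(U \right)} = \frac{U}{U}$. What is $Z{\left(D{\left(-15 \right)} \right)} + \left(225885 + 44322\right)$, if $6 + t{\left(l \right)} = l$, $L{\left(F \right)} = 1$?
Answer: $270192$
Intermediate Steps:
$t{\left(l \right)} = -6 + l$
$D{\left(U \right)} = \frac{1}{9}$ ($D{\left(U \right)} = \frac{U \frac{1}{U}}{9} = \frac{1}{9} \cdot 1 = \frac{1}{9}$)
$Z{\left(u \right)} = -15$ ($Z{\left(u \right)} = -8 + \left(4 - 11\right) 1 = -8 - 7 = -15$)
$Z{\left(D{\left(-15 \right)} \right)} + \left(225885 + 44322\right) = -15 + \left(225885 + 44322\right) = -15 + 270207 = 270192$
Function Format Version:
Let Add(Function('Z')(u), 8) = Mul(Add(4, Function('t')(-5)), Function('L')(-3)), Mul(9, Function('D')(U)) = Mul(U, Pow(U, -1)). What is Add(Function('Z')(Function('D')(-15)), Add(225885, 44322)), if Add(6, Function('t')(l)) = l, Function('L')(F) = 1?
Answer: 270192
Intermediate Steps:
Function('t')(l) = Add(-6, l)
Function('D')(U) = Rational(1, 9) (Function('D')(U) = Mul(Rational(1, 9), Mul(U, Pow(U, -1))) = Mul(Rational(1, 9), 1) = Rational(1, 9))
Function('Z')(u) = -15 (Function('Z')(u) = Add(-8, Mul(Add(4, Add(-6, -5)), 1)) = Add(-8, Mul(Add(4, -11), 1)) = Add(-8, Mul(-7, 1)) = Add(-8, -7) = -15)
Add(Function('Z')(Function('D')(-15)), Add(225885, 44322)) = Add(-15, Add(225885, 44322)) = Add(-15, 270207) = 270192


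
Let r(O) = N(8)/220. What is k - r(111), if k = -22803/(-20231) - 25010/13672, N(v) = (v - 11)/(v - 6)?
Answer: -10578083833/15212902760 ≈ -0.69534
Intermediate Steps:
N(v) = (-11 + v)/(-6 + v)
r(O) = -3/440 (r(O) = ((-11 + 8)/(-6 + 8))/220 = (-3/2)*(1/220) = ((½)*(-3))*(1/220) = -3/2*1/220 = -3/440)
k = -97107347/138299116 (k = -22803*(-1/20231) - 25010*1/13672 = 22803/20231 - 12505/6836 = -97107347/138299116 ≈ -0.70215)
k - r(111) = -97107347/138299116 - 1*(-3/440) = -97107347/138299116 + 3/440 = -10578083833/15212902760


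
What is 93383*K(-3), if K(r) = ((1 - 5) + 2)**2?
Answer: 373532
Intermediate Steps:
K(r) = 4 (K(r) = (-4 + 2)**2 = (-2)**2 = 4)
93383*K(-3) = 93383*4 = 373532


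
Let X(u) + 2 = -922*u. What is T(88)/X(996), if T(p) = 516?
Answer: -258/459157 ≈ -0.00056190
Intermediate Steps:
X(u) = -2 - 922*u
T(88)/X(996) = 516/(-2 - 922*996) = 516/(-2 - 918312) = 516/(-918314) = 516*(-1/918314) = -258/459157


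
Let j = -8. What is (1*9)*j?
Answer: -72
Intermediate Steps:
(1*9)*j = (1*9)*(-8) = 9*(-8) = -72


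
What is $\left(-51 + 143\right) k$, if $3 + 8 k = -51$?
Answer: $-621$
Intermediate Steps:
$k = - \frac{27}{4}$ ($k = - \frac{3}{8} + \frac{1}{8} \left(-51\right) = - \frac{3}{8} - \frac{51}{8} = - \frac{27}{4} \approx -6.75$)
$\left(-51 + 143\right) k = \left(-51 + 143\right) \left(- \frac{27}{4}\right) = 92 \left(- \frac{27}{4}\right) = -621$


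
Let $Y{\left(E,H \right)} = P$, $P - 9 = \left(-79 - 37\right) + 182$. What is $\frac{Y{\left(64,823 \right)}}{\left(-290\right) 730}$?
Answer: $- \frac{3}{8468} \approx -0.00035428$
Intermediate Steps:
$P = 75$ ($P = 9 + \left(\left(-79 - 37\right) + 182\right) = 9 + \left(-116 + 182\right) = 9 + 66 = 75$)
$Y{\left(E,H \right)} = 75$
$\frac{Y{\left(64,823 \right)}}{\left(-290\right) 730} = \frac{75}{\left(-290\right) 730} = \frac{75}{-211700} = 75 \left(- \frac{1}{211700}\right) = - \frac{3}{8468}$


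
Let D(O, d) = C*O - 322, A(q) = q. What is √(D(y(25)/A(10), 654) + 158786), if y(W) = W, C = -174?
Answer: √158029 ≈ 397.53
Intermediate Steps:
D(O, d) = -322 - 174*O (D(O, d) = -174*O - 322 = -322 - 174*O)
√(D(y(25)/A(10), 654) + 158786) = √((-322 - 4350/10) + 158786) = √((-322 - 174*5/2) + 158786) = √((-322 - 435) + 158786) = √(-757 + 158786) = √158029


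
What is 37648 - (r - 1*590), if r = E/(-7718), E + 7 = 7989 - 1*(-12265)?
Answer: 17361243/454 ≈ 38241.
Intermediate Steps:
E = 20247 (E = -7 + (7989 - 1*(-12265)) = -7 + (7989 + 12265) = -7 + 20254 = 20247)
r = -1191/454 (r = 20247/(-7718) = 20247*(-1/7718) = -1191/454 ≈ -2.6233)
37648 - (r - 1*590) = 37648 - (-1191/454 - 1*590) = 37648 - (-1191/454 - 590) = 37648 - 1*(-269051/454) = 37648 + 269051/454 = 17361243/454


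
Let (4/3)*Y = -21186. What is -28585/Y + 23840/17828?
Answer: 444209530/141639003 ≈ 3.1362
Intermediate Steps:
Y = -31779/2 (Y = (¾)*(-21186) = -31779/2 ≈ -15890.)
-28585/Y + 23840/17828 = -28585/(-31779/2) + 23840/17828 = -28585*(-2/31779) + 23840*(1/17828) = 57170/31779 + 5960/4457 = 444209530/141639003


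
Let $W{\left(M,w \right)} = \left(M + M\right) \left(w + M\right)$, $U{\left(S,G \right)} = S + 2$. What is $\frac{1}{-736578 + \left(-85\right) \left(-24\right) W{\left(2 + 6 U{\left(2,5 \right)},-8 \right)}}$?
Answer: $\frac{1}{1172862} \approx 8.5261 \cdot 10^{-7}$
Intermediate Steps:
$U{\left(S,G \right)} = 2 + S$
$W{\left(M,w \right)} = 2 M \left(M + w\right)$
$\frac{1}{-736578 + \left(-85\right) \left(-24\right) W{\left(2 + 6 U{\left(2,5 \right)},-8 \right)}} = \frac{1}{-736578 + \left(-85\right) \left(-24\right) 2 \left(2 + 6 \left(2 + 2\right)\right) \left(\left(2 + 6 \left(2 + 2\right)\right) - 8\right)} = \frac{1}{-736578 + 2040 \cdot 2 \left(2 + 6 \cdot 4\right) \left(\left(2 + 6 \cdot 4\right) - 8\right)} = \frac{1}{-736578 + 2040 \cdot 2 \left(2 + 24\right) \left(\left(2 + 24\right) - 8\right)} = \frac{1}{-736578 + 2040 \cdot 2 \cdot 26 \left(26 - 8\right)} = \frac{1}{-736578 + 2040 \cdot 2 \cdot 26 \cdot 18} = \frac{1}{-736578 + 2040 \cdot 936} = \frac{1}{-736578 + 1909440} = \frac{1}{1172862}$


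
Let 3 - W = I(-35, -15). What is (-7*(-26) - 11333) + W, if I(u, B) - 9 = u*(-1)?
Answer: -11192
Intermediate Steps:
I(u, B) = 9 - u (I(u, B) = 9 + u*(-1) = 9 - u)
W = -41 (W = 3 - (9 - 1*(-35)) = 3 - (9 + 35) = 3 - 1*44 = 3 - 44 = -41)
(-7*(-26) - 11333) + W = (-7*(-26) - 11333) - 41 = (182 - 11333) - 41 = -11151 - 41 = -11192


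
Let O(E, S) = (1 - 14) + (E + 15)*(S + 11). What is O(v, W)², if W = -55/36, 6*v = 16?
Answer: 277855561/11664 ≈ 23822.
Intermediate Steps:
v = 8/3 (v = (⅙)*16 = 8/3 ≈ 2.6667)
W = -55/36 (W = -55*1/36 = -55/36 ≈ -1.5278)
O(E, S) = -13 + (11 + S)*(15 + E) (O(E, S) = -13 + (15 + E)*(11 + S) = -13 + (11 + S)*(15 + E))
O(v, W)² = (152 + 11*(8/3) + 15*(-55/36) + (8/3)*(-55/36))² = (152 + 88/3 - 275/12 - 110/27)² = (16669/108)² = 277855561/11664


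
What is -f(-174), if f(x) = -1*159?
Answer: 159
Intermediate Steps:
f(x) = -159
-f(-174) = -1*(-159) = 159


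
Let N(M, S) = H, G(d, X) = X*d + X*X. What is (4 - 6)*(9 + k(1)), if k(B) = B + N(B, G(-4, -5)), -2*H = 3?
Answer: -17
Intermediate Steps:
G(d, X) = X² + X*d (G(d, X) = X*d + X² = X² + X*d)
H = -3/2 (H = -½*3 = -3/2 ≈ -1.5000)
N(M, S) = -3/2
k(B) = -3/2 + B (k(B) = B - 3/2 = -3/2 + B)
(4 - 6)*(9 + k(1)) = (4 - 6)*(9 + (-3/2 + 1)) = -2*(9 - ½) = -2*17/2 = -17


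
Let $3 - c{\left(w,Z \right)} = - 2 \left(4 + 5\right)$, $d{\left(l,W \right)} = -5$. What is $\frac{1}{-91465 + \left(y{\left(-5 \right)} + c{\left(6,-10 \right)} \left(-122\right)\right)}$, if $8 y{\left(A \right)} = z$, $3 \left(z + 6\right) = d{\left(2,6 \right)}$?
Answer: $- \frac{24}{2256671} \approx -1.0635 \cdot 10^{-5}$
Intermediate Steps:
$z = - \frac{23}{3}$ ($z = -6 + \frac{1}{3} \left(-5\right) = -6 - \frac{5}{3} = - \frac{23}{3} \approx -7.6667$)
$c{\left(w,Z \right)} = 21$ ($c{\left(w,Z \right)} = 3 - - 2 \left(4 + 5\right) = 3 - \left(-2\right) 9 = 3 - -18 = 3 + 18 = 21$)
$y{\left(A \right)} = - \frac{23}{24}$ ($y{\left(A \right)} = \frac{1}{8} \left(- \frac{23}{3}\right) = - \frac{23}{24}$)
$\frac{1}{-91465 + \left(y{\left(-5 \right)} + c{\left(6,-10 \right)} \left(-122\right)\right)} = \frac{1}{-91465 + \left(- \frac{23}{24} + 21 \left(-122\right)\right)} = \frac{1}{-91465 - \frac{61511}{24}} = \frac{1}{- \frac{2256671}{24}} = - \frac{24}{2256671}$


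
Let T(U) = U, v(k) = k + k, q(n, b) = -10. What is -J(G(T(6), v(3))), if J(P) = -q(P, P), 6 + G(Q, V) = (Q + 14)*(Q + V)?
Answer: -10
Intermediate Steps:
v(k) = 2*k
G(Q, V) = -6 + (14 + Q)*(Q + V) (G(Q, V) = -6 + (Q + 14)*(Q + V) = -6 + (14 + Q)*(Q + V))
J(P) = 10 (J(P) = -1*(-10) = 10)
-J(G(T(6), v(3))) = -1*10 = -10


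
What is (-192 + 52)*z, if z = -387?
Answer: 54180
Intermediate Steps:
(-192 + 52)*z = (-192 + 52)*(-387) = -140*(-387) = 54180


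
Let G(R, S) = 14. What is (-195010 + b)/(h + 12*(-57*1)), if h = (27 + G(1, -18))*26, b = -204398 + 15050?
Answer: -192179/191 ≈ -1006.2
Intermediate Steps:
b = -189348
h = 1066 (h = (27 + 14)*26 = 41*26 = 1066)
(-195010 + b)/(h + 12*(-57*1)) = (-195010 - 189348)/(1066 + 12*(-57*1)) = -384358/(1066 + 12*(-57)) = -384358/(1066 - 684) = -384358/382 = -384358*1/382 = -192179/191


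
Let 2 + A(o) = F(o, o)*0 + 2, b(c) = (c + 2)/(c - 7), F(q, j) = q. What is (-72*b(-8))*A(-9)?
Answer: 0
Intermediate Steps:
b(c) = (2 + c)/(-7 + c)
A(o) = 0 (A(o) = -2 + (o*0 + 2) = -2 + (0 + 2) = -2 + 2 = 0)
(-72*b(-8))*A(-9) = -72*(2 - 8)/(-7 - 8)*0 = -72*(-6)/(-15)*0 = -(-24)*(-6)/5*0 = -72*⅖*0 = -144/5*0 = 0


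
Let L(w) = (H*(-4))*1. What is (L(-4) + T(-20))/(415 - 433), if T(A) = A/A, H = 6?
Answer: 23/18 ≈ 1.2778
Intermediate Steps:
T(A) = 1
L(w) = -24 (L(w) = (6*(-4))*1 = -24*1 = -24)
(L(-4) + T(-20))/(415 - 433) = (-24 + 1)/(415 - 433) = -23/(-18) = -23*(-1/18) = 23/18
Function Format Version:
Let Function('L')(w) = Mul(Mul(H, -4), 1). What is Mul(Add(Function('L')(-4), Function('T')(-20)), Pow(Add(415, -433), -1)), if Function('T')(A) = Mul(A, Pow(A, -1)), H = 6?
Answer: Rational(23, 18) ≈ 1.2778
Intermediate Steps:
Function('T')(A) = 1
Function('L')(w) = -24 (Function('L')(w) = Mul(Mul(6, -4), 1) = Mul(-24, 1) = -24)
Mul(Add(Function('L')(-4), Function('T')(-20)), Pow(Add(415, -433), -1)) = Mul(Add(-24, 1), Pow(Add(415, -433), -1)) = Mul(-23, Pow(-18, -1)) = Mul(-23, Rational(-1, 18)) = Rational(23, 18)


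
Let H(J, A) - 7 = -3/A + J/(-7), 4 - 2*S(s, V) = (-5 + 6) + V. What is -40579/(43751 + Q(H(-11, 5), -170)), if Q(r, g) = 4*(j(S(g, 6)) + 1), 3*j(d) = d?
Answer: -40579/43753 ≈ -0.92746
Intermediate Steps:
S(s, V) = 3/2 - V/2 (S(s, V) = 2 - ((-5 + 6) + V)/2 = 2 - (1 + V)/2 = 2 + (-½ - V/2) = 3/2 - V/2)
j(d) = d/3
H(J, A) = 7 - 3/A - J/7 (H(J, A) = 7 + (-3/A + J/(-7)) = 7 + (-3/A + J*(-⅐)) = 7 + (-3/A - J/7) = 7 - 3/A - J/7)
Q(r, g) = 2 (Q(r, g) = 4*((3/2 - ½*6)/3 + 1) = 4*((3/2 - 3)/3 + 1) = 4*((⅓)*(-3/2) + 1) = 4*(-½ + 1) = 4*(½) = 2)
-40579/(43751 + Q(H(-11, 5), -170)) = -40579/(43751 + 2) = -40579/43753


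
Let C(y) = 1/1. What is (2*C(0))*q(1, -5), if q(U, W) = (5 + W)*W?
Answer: 0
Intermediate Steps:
C(y) = 1
q(U, W) = W*(5 + W)
(2*C(0))*q(1, -5) = (2*1)*(-5*(5 - 5)) = 2*(-5*0) = 2*0 = 0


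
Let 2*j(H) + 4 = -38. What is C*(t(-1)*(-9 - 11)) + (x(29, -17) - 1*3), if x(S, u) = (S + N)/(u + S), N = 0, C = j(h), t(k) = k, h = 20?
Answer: -5047/12 ≈ -420.58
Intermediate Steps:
j(H) = -21 (j(H) = -2 + (½)*(-38) = -2 - 19 = -21)
C = -21
x(S, u) = S/(S + u) (x(S, u) = (S + 0)/(u + S) = S/(S + u))
C*(t(-1)*(-9 - 11)) + (x(29, -17) - 1*3) = -(-21)*(-9 - 11) + (29/(29 - 17) - 1*3) = -(-21)*(-20) + (29/12 - 3) = -21*20 + (29*(1/12) - 3) = -420 + (29/12 - 3) = -420 - 7/12 = -5047/12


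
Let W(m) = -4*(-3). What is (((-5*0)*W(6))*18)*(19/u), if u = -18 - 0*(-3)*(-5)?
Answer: 0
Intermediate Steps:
W(m) = 12
u = -18 (u = -18 - 0*(-5) = -18 - 1*0 = -18 + 0 = -18)
(((-5*0)*W(6))*18)*(19/u) = ((-5*0*12)*18)*(19/(-18)) = ((0*12)*18)*(19*(-1/18)) = (0*18)*(-19/18) = 0*(-19/18) = 0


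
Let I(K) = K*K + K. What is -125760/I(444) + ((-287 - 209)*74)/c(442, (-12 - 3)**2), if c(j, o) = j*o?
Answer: -164656736/163744425 ≈ -1.0056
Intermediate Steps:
I(K) = K + K**2 (I(K) = K**2 + K = K + K**2)
-125760/I(444) + ((-287 - 209)*74)/c(442, (-12 - 3)**2) = -125760*1/(444*(1 + 444)) + ((-287 - 209)*74)/((442*(-12 - 3)**2)) = -125760/(444*445) + (-496*74)/((442*(-15)**2)) = -125760/197580 - 36704/(442*225) = -125760*1/197580 - 36704/99450 = -2096/3293 - 36704*1/99450 = -2096/3293 - 18352/49725 = -164656736/163744425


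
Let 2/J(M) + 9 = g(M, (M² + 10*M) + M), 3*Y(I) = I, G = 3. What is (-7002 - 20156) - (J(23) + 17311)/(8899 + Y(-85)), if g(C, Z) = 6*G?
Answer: -2168341889/79836 ≈ -27160.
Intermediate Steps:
Y(I) = I/3
g(C, Z) = 18 (g(C, Z) = 6*3 = 18)
J(M) = 2/9 (J(M) = 2/(-9 + 18) = 2/9)
(-7002 - 20156) - (J(23) + 17311)/(8899 + Y(-85)) = (-7002 - 20156) - (2/9 + 17311)/(8899 + (⅓)*(-85)) = -27158 - 155801/(9*(8899 - 85/3)) = -27158 - 155801/(9*26612/3) = -27158 - 155801*3/(9*26612) = -27158 - 1*155801/79836 = -27158 - 155801/79836 = -2168341889/79836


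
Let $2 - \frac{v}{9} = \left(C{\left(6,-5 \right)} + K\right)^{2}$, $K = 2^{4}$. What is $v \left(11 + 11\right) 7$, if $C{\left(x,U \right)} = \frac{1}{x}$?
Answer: $- \frac{718949}{2} \approx -3.5947 \cdot 10^{5}$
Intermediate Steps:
$K = 16$
$v = - \frac{9337}{4}$ ($v = 18 - 9 \left(\frac{1}{6} + 16\right)^{2} = 18 - 9 \left(\frac{97}{6}\right)^{2} = 18 - \frac{9409}{4} = - \frac{9337}{4} \approx -2334.3$)
$v \left(11 + 11\right) 7 = - \frac{9337 \left(11 + 11\right) 7}{4} = - \frac{9337 \cdot 22 \cdot 7}{4} = \left(- \frac{9337}{4}\right) 154 = - \frac{718949}{2}$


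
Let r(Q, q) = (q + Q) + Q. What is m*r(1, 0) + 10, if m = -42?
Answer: -74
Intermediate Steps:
r(Q, q) = q + 2*Q (r(Q, q) = (Q + q) + Q = q + 2*Q)
m*r(1, 0) + 10 = -42*(0 + 2*1) + 10 = -42*(0 + 2) + 10 = -42*2 + 10 = -84 + 10 = -74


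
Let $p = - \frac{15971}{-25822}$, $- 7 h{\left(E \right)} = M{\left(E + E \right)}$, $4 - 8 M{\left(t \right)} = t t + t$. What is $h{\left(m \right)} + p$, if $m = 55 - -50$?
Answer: $\frac{286240977}{361508} \approx 791.8$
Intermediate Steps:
$M{\left(t \right)} = \frac{1}{2} - \frac{t}{8} - \frac{t^{2}}{8}$ ($M{\left(t \right)} = \frac{1}{2} - \frac{t t + t}{8} = \frac{1}{2} - \frac{t^{2} + t}{8} = \frac{1}{2} - \frac{t + t^{2}}{8} = \frac{1}{2} - \left(\frac{t}{8} + \frac{t^{2}}{8}\right) = \frac{1}{2} - \frac{t}{8} - \frac{t^{2}}{8}$)
$m = 105$ ($m = 55 + 50 = 105$)
$h{\left(E \right)} = - \frac{1}{14} + \frac{E^{2}}{14} + \frac{E}{28}$ ($h{\left(E \right)} = - \frac{\frac{1}{2} - \frac{E + E}{8} - \frac{\left(E + E\right)^{2}}{8}}{7} = - \frac{\frac{1}{2} - \frac{2 E}{8} - \frac{\left(2 E\right)^{2}}{8}}{7} = - \frac{\frac{1}{2} - \frac{E}{4} - \frac{4 E^{2}}{8}}{7} = - \frac{\frac{1}{2} - \frac{E}{4} - \frac{E^{2}}{2}}{7} = - \frac{\frac{1}{2} - \frac{E^{2}}{2} - \frac{E}{4}}{7} = - \frac{1}{14} + \frac{E^{2}}{14} + \frac{E}{28}$)
$p = \frac{15971}{25822}$ ($p = \left(-15971\right) \left(- \frac{1}{25822}\right) = \frac{15971}{25822} \approx 0.6185$)
$h{\left(m \right)} + p = \left(- \frac{1}{14} + \frac{105^{2}}{14} + \frac{1}{28} \cdot 105\right) + \frac{15971}{25822} = \left(- \frac{1}{14} + \frac{1}{14} \cdot 11025 + \frac{15}{4}\right) + \frac{15971}{25822} = \left(- \frac{1}{14} + \frac{1575}{2} + \frac{15}{4}\right) + \frac{15971}{25822} = \frac{22153}{28} + \frac{15971}{25822} = \frac{286240977}{361508}$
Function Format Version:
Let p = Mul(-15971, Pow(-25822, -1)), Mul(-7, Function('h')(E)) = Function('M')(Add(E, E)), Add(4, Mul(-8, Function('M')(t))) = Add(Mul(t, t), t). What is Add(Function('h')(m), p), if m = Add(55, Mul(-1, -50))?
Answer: Rational(286240977, 361508) ≈ 791.80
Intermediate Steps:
Function('M')(t) = Add(Rational(1, 2), Mul(Rational(-1, 8), t), Mul(Rational(-1, 8), Pow(t, 2))) (Function('M')(t) = Add(Rational(1, 2), Mul(Rational(-1, 8), Add(Mul(t, t), t))) = Add(Rational(1, 2), Mul(Rational(-1, 8), Add(Pow(t, 2), t))) = Add(Rational(1, 2), Mul(Rational(-1, 8), Add(t, Pow(t, 2)))) = Add(Rational(1, 2), Add(Mul(Rational(-1, 8), t), Mul(Rational(-1, 8), Pow(t, 2)))) = Add(Rational(1, 2), Mul(Rational(-1, 8), t), Mul(Rational(-1, 8), Pow(t, 2))))
m = 105 (m = Add(55, 50) = 105)
Function('h')(E) = Add(Rational(-1, 14), Mul(Rational(1, 14), Pow(E, 2)), Mul(Rational(1, 28), E)) (Function('h')(E) = Mul(Rational(-1, 7), Add(Rational(1, 2), Mul(Rational(-1, 8), Add(E, E)), Mul(Rational(-1, 8), Pow(Add(E, E), 2)))) = Mul(Rational(-1, 7), Add(Rational(1, 2), Mul(Rational(-1, 8), Mul(2, E)), Mul(Rational(-1, 8), Pow(Mul(2, E), 2)))) = Mul(Rational(-1, 7), Add(Rational(1, 2), Mul(Rational(-1, 4), E), Mul(Rational(-1, 8), Mul(4, Pow(E, 2))))) = Mul(Rational(-1, 7), Add(Rational(1, 2), Mul(Rational(-1, 4), E), Mul(Rational(-1, 2), Pow(E, 2)))) = Mul(Rational(-1, 7), Add(Rational(1, 2), Mul(Rational(-1, 2), Pow(E, 2)), Mul(Rational(-1, 4), E))) = Add(Rational(-1, 14), Mul(Rational(1, 14), Pow(E, 2)), Mul(Rational(1, 28), E)))
p = Rational(15971, 25822) (p = Mul(-15971, Rational(-1, 25822)) = Rational(15971, 25822) ≈ 0.61850)
Add(Function('h')(m), p) = Add(Add(Rational(-1, 14), Mul(Rational(1, 14), Pow(105, 2)), Mul(Rational(1, 28), 105)), Rational(15971, 25822)) = Add(Add(Rational(-1, 14), Mul(Rational(1, 14), 11025), Rational(15, 4)), Rational(15971, 25822)) = Add(Add(Rational(-1, 14), Rational(1575, 2), Rational(15, 4)), Rational(15971, 25822)) = Add(Rational(22153, 28), Rational(15971, 25822)) = Rational(286240977, 361508)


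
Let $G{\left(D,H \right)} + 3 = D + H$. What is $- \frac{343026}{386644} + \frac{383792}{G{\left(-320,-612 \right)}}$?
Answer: $- \frac{4373870687}{10632710} \approx -411.36$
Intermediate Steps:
$G{\left(D,H \right)} = -3 + D + H$ ($G{\left(D,H \right)} = -3 + \left(D + H\right) = -3 + D + H$)
$- \frac{343026}{386644} + \frac{383792}{G{\left(-320,-612 \right)}} = - \frac{343026}{386644} + \frac{383792}{-3 - 320 - 612} = \left(-343026\right) \frac{1}{386644} + \frac{383792}{-935} = - \frac{171513}{193322} + 383792 \left(- \frac{1}{935}\right) = - \frac{171513}{193322} - \frac{22576}{55} = - \frac{4373870687}{10632710}$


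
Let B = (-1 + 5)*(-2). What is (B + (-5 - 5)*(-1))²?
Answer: 4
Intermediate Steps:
B = -8 (B = 4*(-2) = -8)
(B + (-5 - 5)*(-1))² = (-8 + (-5 - 5)*(-1))² = (-8 - 10*(-1))² = (-8 + 10)² = 2² = 4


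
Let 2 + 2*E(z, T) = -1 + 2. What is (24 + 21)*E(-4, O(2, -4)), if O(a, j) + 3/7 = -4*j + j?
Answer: -45/2 ≈ -22.500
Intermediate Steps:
O(a, j) = -3/7 - 3*j (O(a, j) = -3/7 + (-4*j + j) = -3/7 - 3*j)
E(z, T) = -½ (E(z, T) = -1 + (-1 + 2)/2 = -1 + (½)*1 = -1 + ½ = -½)
(24 + 21)*E(-4, O(2, -4)) = (24 + 21)*(-½) = 45*(-½) = -45/2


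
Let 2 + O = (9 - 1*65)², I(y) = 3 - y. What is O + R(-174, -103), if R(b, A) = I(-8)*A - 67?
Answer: 1934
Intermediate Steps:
R(b, A) = -67 + 11*A (R(b, A) = (3 - 1*(-8))*A - 67 = (3 + 8)*A - 67 = 11*A - 67 = -67 + 11*A)
O = 3134 (O = -2 + (9 - 1*65)² = -2 + (9 - 65)² = -2 + (-56)² = -2 + 3136 = 3134)
O + R(-174, -103) = 3134 + (-67 + 11*(-103)) = 3134 + (-67 - 1133) = 3134 - 1200 = 1934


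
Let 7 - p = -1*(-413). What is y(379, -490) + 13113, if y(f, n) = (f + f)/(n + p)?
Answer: 5874245/448 ≈ 13112.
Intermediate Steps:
p = -406 (p = 7 - (-1)*(-413) = 7 - 1*413 = 7 - 413 = -406)
y(f, n) = 2*f/(-406 + n) (y(f, n) = (f + f)/(n - 406) = (2*f)/(-406 + n) = 2*f/(-406 + n))
y(379, -490) + 13113 = 2*379/(-406 - 490) + 13113 = 2*379/(-896) + 13113 = 2*379*(-1/896) + 13113 = -379/448 + 13113 = 5874245/448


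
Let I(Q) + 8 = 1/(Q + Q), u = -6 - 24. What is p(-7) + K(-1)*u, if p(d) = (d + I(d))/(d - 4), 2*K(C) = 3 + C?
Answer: -4409/154 ≈ -28.630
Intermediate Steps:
u = -30
I(Q) = -8 + 1/(2*Q) (I(Q) = -8 + 1/(Q + Q) = -8 + 1/(2*Q))
K(C) = 3/2 + C/2 (K(C) = (3 + C)/2 = 3/2 + C/2)
p(d) = (-8 + d + 1/(2*d))/(-4 + d) (p(d) = (d + (-8 + 1/(2*d)))/(d - 4) = (-8 + d + 1/(2*d))/(-4 + d))
p(-7) + K(-1)*u = (½ - 7*(-8 - 7))/((-7)*(-4 - 7)) + (3/2 + (½)*(-1))*(-30) = -⅐*(½ - 7*(-15))/(-11) + (3/2 - ½)*(-30) = -⅐*(-1/11)*(½ + 105) + 1*(-30) = -⅐*(-1/11)*211/2 - 30 = 211/154 - 30 = -4409/154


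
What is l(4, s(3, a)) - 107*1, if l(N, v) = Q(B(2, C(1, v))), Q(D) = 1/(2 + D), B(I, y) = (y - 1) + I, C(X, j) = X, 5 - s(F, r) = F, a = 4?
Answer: -427/4 ≈ -106.75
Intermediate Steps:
s(F, r) = 5 - F
B(I, y) = -1 + I + y (B(I, y) = (-1 + y) + I = -1 + I + y)
l(N, v) = ¼ (l(N, v) = 1/(2 + (-1 + 2 + 1)) = 1/(2 + 2) = 1/4 = ¼)
l(4, s(3, a)) - 107*1 = ¼ - 107*1 = ¼ - 107 = -427/4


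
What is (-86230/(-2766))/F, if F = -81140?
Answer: -8623/22443324 ≈ -0.00038421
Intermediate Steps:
(-86230/(-2766))/F = -86230/(-2766)/(-81140) = -86230*(-1/2766)*(-1/81140) = (43115/1383)*(-1/81140) = -8623/22443324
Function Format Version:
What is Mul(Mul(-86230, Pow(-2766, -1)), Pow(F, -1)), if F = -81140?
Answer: Rational(-8623, 22443324) ≈ -0.00038421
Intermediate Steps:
Mul(Mul(-86230, Pow(-2766, -1)), Pow(F, -1)) = Mul(Mul(-86230, Pow(-2766, -1)), Pow(-81140, -1)) = Mul(Mul(-86230, Rational(-1, 2766)), Rational(-1, 81140)) = Mul(Rational(43115, 1383), Rational(-1, 81140)) = Rational(-8623, 22443324)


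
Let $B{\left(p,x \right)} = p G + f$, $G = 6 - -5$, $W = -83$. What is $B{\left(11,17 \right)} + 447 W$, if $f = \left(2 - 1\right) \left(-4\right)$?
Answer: $-36984$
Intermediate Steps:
$G = 11$ ($G = 6 + 5 = 11$)
$f = -4$ ($f = 1 \left(-4\right) = -4$)
$B{\left(p,x \right)} = -4 + 11 p$ ($B{\left(p,x \right)} = p 11 - 4 = 11 p - 4 = -4 + 11 p$)
$B{\left(11,17 \right)} + 447 W = \left(-4 + 11 \cdot 11\right) + 447 \left(-83\right) = \left(-4 + 121\right) - 37101 = 117 - 37101 = -36984$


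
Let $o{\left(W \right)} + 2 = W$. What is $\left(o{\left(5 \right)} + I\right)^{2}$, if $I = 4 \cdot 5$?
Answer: $529$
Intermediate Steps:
$o{\left(W \right)} = -2 + W$
$I = 20$
$\left(o{\left(5 \right)} + I\right)^{2} = \left(\left(-2 + 5\right) + 20\right)^{2} = \left(3 + 20\right)^{2} = 23^{2} = 529$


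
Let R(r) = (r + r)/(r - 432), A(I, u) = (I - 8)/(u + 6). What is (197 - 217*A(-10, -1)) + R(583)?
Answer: 744371/755 ≈ 985.92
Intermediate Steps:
A(I, u) = (-8 + I)/(6 + u)
R(r) = 2*r/(-432 + r) (R(r) = (2*r)/(-432 + r) = 2*r/(-432 + r))
(197 - 217*A(-10, -1)) + R(583) = (197 - 217*(-8 - 10)/(6 - 1)) + 2*583/(-432 + 583) = (197 - 217*(-18)/5) + 2*583/151 = (197 - 217*(-18)/5) + 2*583*(1/151) = (197 - 217*(-18/5)) + 1166/151 = (197 + 3906/5) + 1166/151 = 4891/5 + 1166/151 = 744371/755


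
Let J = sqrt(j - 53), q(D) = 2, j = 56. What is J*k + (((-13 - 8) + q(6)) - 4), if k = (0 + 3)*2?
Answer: -23 + 6*sqrt(3) ≈ -12.608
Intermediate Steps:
J = sqrt(3) (J = sqrt(56 - 53) = sqrt(3) ≈ 1.7320)
k = 6 (k = 3*2 = 6)
J*k + (((-13 - 8) + q(6)) - 4) = sqrt(3)*6 + (((-13 - 8) + 2) - 4) = 6*sqrt(3) + ((-21 + 2) - 4) = 6*sqrt(3) + (-19 - 4) = 6*sqrt(3) - 23 = -23 + 6*sqrt(3)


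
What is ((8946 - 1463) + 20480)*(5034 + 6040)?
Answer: 309662262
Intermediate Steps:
((8946 - 1463) + 20480)*(5034 + 6040) = (7483 + 20480)*11074 = 27963*11074 = 309662262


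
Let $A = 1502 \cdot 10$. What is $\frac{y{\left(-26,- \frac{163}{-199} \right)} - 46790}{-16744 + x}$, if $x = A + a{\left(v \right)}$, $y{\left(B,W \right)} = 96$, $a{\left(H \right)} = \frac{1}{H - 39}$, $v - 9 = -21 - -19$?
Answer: $\frac{1494208}{55169} \approx 27.084$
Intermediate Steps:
$v = 7$ ($v = 9 - 2 = 7$)
$A = 15020$
$a{\left(H \right)} = \frac{1}{-39 + H}$
$x = \frac{480639}{32}$ ($x = 15020 + \frac{1}{-39 + 7} = 15020 + \frac{1}{-32} = 15020 - \frac{1}{32} = \frac{480639}{32} \approx 15020.0$)
$\frac{y{\left(-26,- \frac{163}{-199} \right)} - 46790}{-16744 + x} = \frac{96 - 46790}{-16744 + \frac{480639}{32}} = - \frac{46694}{- \frac{55169}{32}} = \left(-46694\right) \left(- \frac{32}{55169}\right) = \frac{1494208}{55169}$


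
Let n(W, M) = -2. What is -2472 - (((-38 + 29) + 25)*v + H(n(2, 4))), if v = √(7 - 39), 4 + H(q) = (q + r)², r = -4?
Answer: -2504 - 64*I*√2 ≈ -2504.0 - 90.51*I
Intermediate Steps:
H(q) = -4 + (-4 + q)² (H(q) = -4 + (q - 4)² = -4 + (-4 + q)²)
v = 4*I*√2 (v = √(-32) = 4*I*√2 ≈ 5.6569*I)
-2472 - (((-38 + 29) + 25)*v + H(n(2, 4))) = -2472 - (((-38 + 29) + 25)*(4*I*√2) + (-4 + (-4 - 2)²)) = -2472 - ((-9 + 25)*(4*I*√2) + (-4 + (-6)²)) = -2472 - (16*(4*I*√2) + (-4 + 36)) = -2472 - (64*I*√2 + 32) = -2472 - (32 + 64*I*√2) = -2472 + (-32 - 64*I*√2) = -2504 - 64*I*√2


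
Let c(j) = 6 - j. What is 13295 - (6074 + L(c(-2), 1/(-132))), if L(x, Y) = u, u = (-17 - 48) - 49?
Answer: 7335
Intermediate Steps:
u = -114 (u = -65 - 49 = -114)
L(x, Y) = -114
13295 - (6074 + L(c(-2), 1/(-132))) = 13295 - (6074 - 114) = 13295 - 1*5960 = 13295 - 5960 = 7335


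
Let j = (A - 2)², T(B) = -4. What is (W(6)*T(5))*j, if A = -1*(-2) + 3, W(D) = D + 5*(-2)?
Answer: 144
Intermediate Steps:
W(D) = -10 + D (W(D) = D - 10 = -10 + D)
A = 5 (A = 2 + 3 = 5)
j = 9 (j = (5 - 2)² = 3² = 9)
(W(6)*T(5))*j = ((-10 + 6)*(-4))*9 = -4*(-4)*9 = 16*9 = 144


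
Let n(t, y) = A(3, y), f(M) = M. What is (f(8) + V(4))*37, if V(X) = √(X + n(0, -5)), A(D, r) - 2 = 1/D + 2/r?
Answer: 296 + 37*√1335/15 ≈ 386.13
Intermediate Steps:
A(D, r) = 2 + 1/D + 2/r (A(D, r) = 2 + (1/D + 2/r) = 2 + 1/D + 2/r)
n(t, y) = 7/3 + 2/y (n(t, y) = 2 + 1/3 + 2/y = 2 + ⅓ + 2/y = 7/3 + 2/y)
V(X) = √(29/15 + X) (V(X) = √(X + (7/3 + 2/(-5))) = √(X + (7/3 + 2*(-⅕))) = √(X + (7/3 - ⅖)) = √(X + 29/15) = √(29/15 + X))
(f(8) + V(4))*37 = (8 + √(435 + 225*4)/15)*37 = (8 + √(435 + 900)/15)*37 = (8 + √1335/15)*37 = 296 + 37*√1335/15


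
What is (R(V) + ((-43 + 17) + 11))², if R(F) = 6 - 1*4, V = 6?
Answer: 169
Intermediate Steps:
R(F) = 2 (R(F) = 6 - 4 = 2)
(R(V) + ((-43 + 17) + 11))² = (2 + ((-43 + 17) + 11))² = (2 + (-26 + 11))² = (2 - 15)² = (-13)² = 169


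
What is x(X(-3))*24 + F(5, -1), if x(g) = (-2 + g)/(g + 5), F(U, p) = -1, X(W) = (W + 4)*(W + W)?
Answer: 191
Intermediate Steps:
X(W) = 2*W*(4 + W) (X(W) = (4 + W)*(2*W) = 2*W*(4 + W))
x(g) = (-2 + g)/(5 + g)
x(X(-3))*24 + F(5, -1) = ((-2 + 2*(-3)*(4 - 3))/(5 + 2*(-3)*(4 - 3)))*24 - 1 = ((-2 + 2*(-3)*1)/(5 + 2*(-3)*1))*24 - 1 = ((-2 - 6)/(5 - 6))*24 - 1 = (-8/(-1))*24 - 1 = -1*(-8)*24 - 1 = 8*24 - 1 = 192 - 1 = 191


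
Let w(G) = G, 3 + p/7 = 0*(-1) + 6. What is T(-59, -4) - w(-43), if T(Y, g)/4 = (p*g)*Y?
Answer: 19867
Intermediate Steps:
p = 21 (p = -21 + 7*(0*(-1) + 6) = -21 + 7*(0 + 6) = -21 + 7*6 = -21 + 42 = 21)
T(Y, g) = 84*Y*g (T(Y, g) = 4*((21*g)*Y) = 4*(21*Y*g) = 84*Y*g)
T(-59, -4) - w(-43) = 84*(-59)*(-4) - 1*(-43) = 19824 + 43 = 19867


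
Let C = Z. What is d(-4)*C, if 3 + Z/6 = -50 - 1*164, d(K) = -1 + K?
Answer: 6510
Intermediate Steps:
Z = -1302 (Z = -18 + 6*(-50 - 1*164) = -18 + 6*(-50 - 164) = -18 + 6*(-214) = -18 - 1284 = -1302)
C = -1302
d(-4)*C = (-1 - 4)*(-1302) = -5*(-1302) = 6510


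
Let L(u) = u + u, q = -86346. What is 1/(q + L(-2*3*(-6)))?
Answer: -1/86274 ≈ -1.1591e-5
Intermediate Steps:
L(u) = 2*u
1/(q + L(-2*3*(-6))) = 1/(-86346 + 2*(-2*3*(-6))) = 1/(-86346 + 2*(-6*(-6))) = 1/(-86346 + 2*36) = 1/(-86346 + 72) = 1/(-86274) = -1/86274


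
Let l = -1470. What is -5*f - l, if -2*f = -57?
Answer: 2655/2 ≈ 1327.5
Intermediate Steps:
f = 57/2 (f = -1/2*(-57) = 57/2 ≈ 28.500)
-5*f - l = -5*57/2 - 1*(-1470) = -285/2 + 1470 = 2655/2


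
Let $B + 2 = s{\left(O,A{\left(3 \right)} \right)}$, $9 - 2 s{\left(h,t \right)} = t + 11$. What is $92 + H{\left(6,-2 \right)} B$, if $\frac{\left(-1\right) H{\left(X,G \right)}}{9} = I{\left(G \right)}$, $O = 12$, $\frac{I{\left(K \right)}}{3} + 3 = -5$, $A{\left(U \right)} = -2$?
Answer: $-340$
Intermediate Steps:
$I{\left(K \right)} = -24$ ($I{\left(K \right)} = -9 + 3 \left(-5\right) = -9 - 15 = -24$)
$s{\left(h,t \right)} = -1 - \frac{t}{2}$ ($s{\left(h,t \right)} = \frac{9}{2} - \frac{t + 11}{2} = \frac{9}{2} - \frac{11 + t}{2} = \frac{9}{2} - \left(\frac{11}{2} + \frac{t}{2}\right) = -1 - \frac{t}{2}$)
$B = -2$ ($B = -2 - 0 = -2 + \left(-1 + 1\right) = -2 + 0 = -2$)
$H{\left(X,G \right)} = 216$ ($H{\left(X,G \right)} = \left(-9\right) \left(-24\right) = 216$)
$92 + H{\left(6,-2 \right)} B = 92 + 216 \left(-2\right) = 92 - 432 = -340$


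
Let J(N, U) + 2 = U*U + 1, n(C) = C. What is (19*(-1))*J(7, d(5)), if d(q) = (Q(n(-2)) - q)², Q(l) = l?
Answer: -45600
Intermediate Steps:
d(q) = (-2 - q)²
J(N, U) = -1 + U² (J(N, U) = -2 + (U*U + 1) = -2 + (U² + 1) = -2 + (1 + U²) = -1 + U²)
(19*(-1))*J(7, d(5)) = (19*(-1))*(-1 + ((2 + 5)²)²) = -19*(-1 + (7²)²) = -19*(-1 + 49²) = -19*(-1 + 2401) = -19*2400 = -45600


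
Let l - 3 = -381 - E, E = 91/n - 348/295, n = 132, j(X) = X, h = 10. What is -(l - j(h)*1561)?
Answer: 622553629/38940 ≈ 15988.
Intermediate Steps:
E = -19091/38940 (E = 91/132 - 348/295 = -19091/38940 ≈ -0.49027)
l = -14700229/38940 (l = 3 + (-381 - 1*(-19091/38940)) = 3 + (-381 + 19091/38940) = 3 - 14817049/38940 = -14700229/38940 ≈ -377.51)
-(l - j(h)*1561) = -(-14700229/38940 - 1*10*1561) = -(-14700229/38940 - 10*1561) = -(-14700229/38940 - 15610) = -1*(-622553629/38940) = 622553629/38940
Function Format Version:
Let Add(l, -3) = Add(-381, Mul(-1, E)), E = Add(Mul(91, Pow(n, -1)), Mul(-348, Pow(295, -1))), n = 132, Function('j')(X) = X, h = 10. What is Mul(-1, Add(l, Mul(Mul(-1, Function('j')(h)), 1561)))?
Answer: Rational(622553629, 38940) ≈ 15988.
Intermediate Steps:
E = Rational(-19091, 38940) (E = Add(Mul(91, Pow(132, -1)), Mul(-348, Pow(295, -1))) = Add(Mul(91, Rational(1, 132)), Mul(-348, Rational(1, 295))) = Add(Rational(91, 132), Rational(-348, 295)) = Rational(-19091, 38940) ≈ -0.49027)
l = Rational(-14700229, 38940) (l = Add(3, Add(-381, Mul(-1, Rational(-19091, 38940)))) = Add(3, Add(-381, Rational(19091, 38940))) = Add(3, Rational(-14817049, 38940)) = Rational(-14700229, 38940) ≈ -377.51)
Mul(-1, Add(l, Mul(Mul(-1, Function('j')(h)), 1561))) = Mul(-1, Add(Rational(-14700229, 38940), Mul(Mul(-1, 10), 1561))) = Mul(-1, Add(Rational(-14700229, 38940), Mul(-10, 1561))) = Mul(-1, Add(Rational(-14700229, 38940), -15610)) = Mul(-1, Rational(-622553629, 38940)) = Rational(622553629, 38940)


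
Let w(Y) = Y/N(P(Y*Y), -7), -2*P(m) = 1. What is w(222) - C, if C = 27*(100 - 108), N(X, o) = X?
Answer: -228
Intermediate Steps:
P(m) = -½ (P(m) = -½*1 = -½)
C = -216 (C = 27*(-8) = -216)
w(Y) = -2*Y (w(Y) = Y/(-½) = Y*(-2) = -2*Y)
w(222) - C = -2*222 - 1*(-216) = -444 + 216 = -228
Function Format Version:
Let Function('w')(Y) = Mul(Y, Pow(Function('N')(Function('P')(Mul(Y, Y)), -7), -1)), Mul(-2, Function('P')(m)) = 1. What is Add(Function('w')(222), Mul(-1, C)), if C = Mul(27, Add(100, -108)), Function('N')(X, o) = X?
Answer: -228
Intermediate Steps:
Function('P')(m) = Rational(-1, 2) (Function('P')(m) = Mul(Rational(-1, 2), 1) = Rational(-1, 2))
C = -216 (C = Mul(27, -8) = -216)
Function('w')(Y) = Mul(-2, Y) (Function('w')(Y) = Mul(Y, Pow(Rational(-1, 2), -1)) = Mul(Y, -2) = Mul(-2, Y))
Add(Function('w')(222), Mul(-1, C)) = Add(Mul(-2, 222), Mul(-1, -216)) = Add(-444, 216) = -228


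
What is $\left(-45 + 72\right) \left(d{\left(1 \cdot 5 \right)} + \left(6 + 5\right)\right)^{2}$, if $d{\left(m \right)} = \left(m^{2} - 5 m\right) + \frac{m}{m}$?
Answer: $3888$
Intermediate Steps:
$d{\left(m \right)} = 1 + m^{2} - 5 m$ ($d{\left(m \right)} = \left(m^{2} - 5 m\right) + 1 = 1 + m^{2} - 5 m$)
$\left(-45 + 72\right) \left(d{\left(1 \cdot 5 \right)} + \left(6 + 5\right)\right)^{2} = \left(-45 + 72\right) \left(\left(1 + \left(1 \cdot 5\right)^{2} - 5 \cdot 1 \cdot 5\right) + \left(6 + 5\right)\right)^{2} = 27 \left(\left(1 + 5^{2} - 25\right) + 11\right)^{2} = 27 \left(\left(1 + 25 - 25\right) + 11\right)^{2} = 27 \left(1 + 11\right)^{2} = 27 \cdot 12^{2} = 27 \cdot 144 = 3888$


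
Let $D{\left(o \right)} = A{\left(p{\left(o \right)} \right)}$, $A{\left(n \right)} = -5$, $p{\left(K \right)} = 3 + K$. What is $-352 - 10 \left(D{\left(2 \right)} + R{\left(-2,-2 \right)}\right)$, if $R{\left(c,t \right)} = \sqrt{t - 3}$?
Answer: $-302 - 10 i \sqrt{5} \approx -302.0 - 22.361 i$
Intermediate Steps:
$R{\left(c,t \right)} = \sqrt{-3 + t}$
$D{\left(o \right)} = -5$
$-352 - 10 \left(D{\left(2 \right)} + R{\left(-2,-2 \right)}\right) = -352 - 10 \left(-5 + \sqrt{-3 - 2}\right) = -352 - 10 \left(-5 + \sqrt{-5}\right) = -352 - 10 \left(-5 + i \sqrt{5}\right) = -352 + \left(50 - 10 i \sqrt{5}\right) = -302 - 10 i \sqrt{5}$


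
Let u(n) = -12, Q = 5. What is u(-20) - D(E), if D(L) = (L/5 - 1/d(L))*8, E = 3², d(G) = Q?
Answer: -124/5 ≈ -24.800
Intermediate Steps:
d(G) = 5
E = 9
D(L) = -8/5 + 8*L/5 (D(L) = (L/5 - 1/5)*8 = (L*(⅕) - 1*⅕)*8 = (L/5 - ⅕)*8 = (-⅕ + L/5)*8 = -8/5 + 8*L/5)
u(-20) - D(E) = -12 - (-8/5 + (8/5)*9) = -12 - (-8/5 + 72/5) = -12 - 1*64/5 = -12 - 64/5 = -124/5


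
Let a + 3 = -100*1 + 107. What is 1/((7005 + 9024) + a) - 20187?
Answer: -323658170/16033 ≈ -20187.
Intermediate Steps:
a = 4 (a = -3 + (-100*1 + 107) = -3 + (-100 + 107) = -3 + 7 = 4)
1/((7005 + 9024) + a) - 20187 = 1/((7005 + 9024) + 4) - 20187 = 1/(16029 + 4) - 20187 = 1/16033 - 20187 = -323658170/16033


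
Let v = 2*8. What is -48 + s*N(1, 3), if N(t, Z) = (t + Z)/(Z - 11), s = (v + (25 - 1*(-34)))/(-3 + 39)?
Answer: -1177/24 ≈ -49.042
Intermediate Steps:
v = 16
s = 25/12 (s = (16 + (25 - 1*(-34)))/(-3 + 39) = (16 + (25 + 34))/36 = (16 + 59)*(1/36) = 75*(1/36) = 25/12 ≈ 2.0833)
N(t, Z) = (Z + t)/(-11 + Z)
-48 + s*N(1, 3) = -48 + 25*((3 + 1)/(-11 + 3))/12 = -48 + 25*(4/(-8))/12 = -48 + 25*(-1/8*4)/12 = -48 + (25/12)*(-1/2) = -48 - 25/24 = -1177/24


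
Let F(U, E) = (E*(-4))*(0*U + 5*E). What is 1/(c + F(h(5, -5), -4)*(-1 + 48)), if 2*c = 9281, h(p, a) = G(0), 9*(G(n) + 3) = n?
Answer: -2/20799 ≈ -9.6158e-5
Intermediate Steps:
G(n) = -3 + n/9
h(p, a) = -3 (h(p, a) = -3 + (1/9)*0 = -3 + 0 = -3)
c = 9281/2 (c = (1/2)*9281 = 9281/2 ≈ 4640.5)
F(U, E) = -20*E**2 (F(U, E) = (-4*E)*(0 + 5*E) = (-4*E)*(5*E) = -20*E**2)
1/(c + F(h(5, -5), -4)*(-1 + 48)) = 1/(9281/2 + (-20*(-4)**2)*(-1 + 48)) = 1/(9281/2 - 20*16*47) = 1/(9281/2 - 320*47) = 1/(9281/2 - 15040) = 1/(-20799/2) = -2/20799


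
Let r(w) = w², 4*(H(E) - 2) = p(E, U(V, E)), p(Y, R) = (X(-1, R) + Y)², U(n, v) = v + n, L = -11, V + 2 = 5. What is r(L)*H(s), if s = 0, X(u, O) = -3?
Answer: 2057/4 ≈ 514.25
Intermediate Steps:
V = 3 (V = -2 + 5 = 3)
U(n, v) = n + v
p(Y, R) = (-3 + Y)²
H(E) = 2 + (-3 + E)²/4
r(L)*H(s) = (-11)²*(2 + (-3 + 0)²/4) = 121*(2 + (¼)*(-3)²) = 121*(2 + (¼)*9) = 121*(2 + 9/4) = 121*(17/4) = 2057/4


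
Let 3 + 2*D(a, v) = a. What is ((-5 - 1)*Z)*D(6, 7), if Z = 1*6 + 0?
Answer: -54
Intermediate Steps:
D(a, v) = -3/2 + a/2
Z = 6 (Z = 6 + 0 = 6)
((-5 - 1)*Z)*D(6, 7) = ((-5 - 1)*6)*(-3/2 + (1/2)*6) = (-6*6)*(-3/2 + 3) = -36*3/2 = -54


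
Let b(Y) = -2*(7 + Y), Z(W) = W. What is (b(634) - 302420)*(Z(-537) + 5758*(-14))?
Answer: 24645113598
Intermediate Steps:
b(Y) = -14 - 2*Y
(b(634) - 302420)*(Z(-537) + 5758*(-14)) = ((-14 - 2*634) - 302420)*(-537 + 5758*(-14)) = ((-14 - 1268) - 302420)*(-537 - 80612) = (-1282 - 302420)*(-81149) = -303702*(-81149) = 24645113598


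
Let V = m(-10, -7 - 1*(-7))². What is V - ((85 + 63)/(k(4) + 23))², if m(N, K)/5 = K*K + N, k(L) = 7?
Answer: 557024/225 ≈ 2475.7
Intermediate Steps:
m(N, K) = 5*N + 5*K² (m(N, K) = 5*(K*K + N) = 5*(K² + N) = 5*(N + K²) = 5*N + 5*K²)
V = 2500 (V = (5*(-10) + 5*(-7 - 1*(-7))²)² = (-50 + 5*(-7 + 7)²)² = (-50 + 5*0²)² = (-50 + 5*0)² = (-50 + 0)² = (-50)² = 2500)
V - ((85 + 63)/(k(4) + 23))² = 2500 - ((85 + 63)/(7 + 23))² = 2500 - (148/30)² = 2500 - (148*(1/30))² = 2500 - (74/15)² = 2500 - 1*5476/225 = 2500 - 5476/225 = 557024/225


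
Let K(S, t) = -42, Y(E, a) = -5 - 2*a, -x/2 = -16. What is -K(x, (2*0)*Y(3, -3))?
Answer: 42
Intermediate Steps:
x = 32 (x = -2*(-16) = 32)
-K(x, (2*0)*Y(3, -3)) = -1*(-42) = 42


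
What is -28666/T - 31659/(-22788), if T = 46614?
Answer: 45695101/59013324 ≈ 0.77432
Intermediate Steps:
-28666/T - 31659/(-22788) = -28666/46614 - 31659/(-22788) = -28666*1/46614 - 31659*(-1/22788) = -14333/23307 + 10553/7596 = 45695101/59013324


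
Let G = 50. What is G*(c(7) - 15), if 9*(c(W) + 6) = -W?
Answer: -9800/9 ≈ -1088.9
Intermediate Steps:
c(W) = -6 - W/9 (c(W) = -6 + (-W)/9 = -6 - W/9)
G*(c(7) - 15) = 50*((-6 - ⅑*7) - 15) = 50*((-6 - 7/9) - 15) = 50*(-61/9 - 15) = 50*(-196/9) = -9800/9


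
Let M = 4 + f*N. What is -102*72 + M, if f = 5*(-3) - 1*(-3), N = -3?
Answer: -7304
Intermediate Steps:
f = -12 (f = -15 + 3 = -12)
M = 40 (M = 4 - 12*(-3) = 4 + 36 = 40)
-102*72 + M = -102*72 + 40 = -7344 + 40 = -7304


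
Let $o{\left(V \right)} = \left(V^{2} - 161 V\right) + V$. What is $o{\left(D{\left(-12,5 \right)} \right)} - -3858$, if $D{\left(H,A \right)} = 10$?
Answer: $2358$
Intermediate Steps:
$o{\left(V \right)} = V^{2} - 160 V$
$o{\left(D{\left(-12,5 \right)} \right)} - -3858 = 10 \left(-160 + 10\right) - -3858 = 10 \left(-150\right) + 3858 = -1500 + 3858 = 2358$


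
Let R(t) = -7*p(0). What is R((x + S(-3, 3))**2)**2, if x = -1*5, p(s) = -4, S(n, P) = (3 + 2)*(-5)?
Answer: 784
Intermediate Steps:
S(n, P) = -25 (S(n, P) = 5*(-5) = -25)
x = -5
R(t) = 28 (R(t) = -7*(-4) = 28)
R((x + S(-3, 3))**2)**2 = 28**2 = 784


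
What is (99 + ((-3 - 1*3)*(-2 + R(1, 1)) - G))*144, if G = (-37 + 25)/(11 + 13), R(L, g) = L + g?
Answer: 14328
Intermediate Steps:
G = -½ (G = -12/24 = -12*1/24 = -½ ≈ -0.50000)
(99 + ((-3 - 1*3)*(-2 + R(1, 1)) - G))*144 = (99 + ((-3 - 1*3)*(-2 + (1 + 1)) - 1*(-½)))*144 = (99 + ((-3 - 3)*(-2 + 2) + ½))*144 = (99 + (-6*0 + ½))*144 = (99 + (0 + ½))*144 = (99 + ½)*144 = (199/2)*144 = 14328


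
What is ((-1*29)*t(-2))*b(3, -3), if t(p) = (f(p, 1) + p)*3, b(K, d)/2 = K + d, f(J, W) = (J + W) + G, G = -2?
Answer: 0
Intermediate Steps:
f(J, W) = -2 + J + W (f(J, W) = (J + W) - 2 = -2 + J + W)
b(K, d) = 2*K + 2*d (b(K, d) = 2*(K + d) = 2*K + 2*d)
t(p) = -3 + 6*p (t(p) = ((-2 + p + 1) + p)*3 = ((-1 + p) + p)*3 = (-1 + 2*p)*3 = -3 + 6*p)
((-1*29)*t(-2))*b(3, -3) = ((-1*29)*(-3 + 6*(-2)))*(2*3 + 2*(-3)) = (-29*(-3 - 12))*(6 - 6) = -29*(-15)*0 = 435*0 = 0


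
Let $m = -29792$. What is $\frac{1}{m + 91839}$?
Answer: $\frac{1}{62047} \approx 1.6117 \cdot 10^{-5}$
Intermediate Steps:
$\frac{1}{m + 91839} = \frac{1}{-29792 + 91839} = \frac{1}{62047}$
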